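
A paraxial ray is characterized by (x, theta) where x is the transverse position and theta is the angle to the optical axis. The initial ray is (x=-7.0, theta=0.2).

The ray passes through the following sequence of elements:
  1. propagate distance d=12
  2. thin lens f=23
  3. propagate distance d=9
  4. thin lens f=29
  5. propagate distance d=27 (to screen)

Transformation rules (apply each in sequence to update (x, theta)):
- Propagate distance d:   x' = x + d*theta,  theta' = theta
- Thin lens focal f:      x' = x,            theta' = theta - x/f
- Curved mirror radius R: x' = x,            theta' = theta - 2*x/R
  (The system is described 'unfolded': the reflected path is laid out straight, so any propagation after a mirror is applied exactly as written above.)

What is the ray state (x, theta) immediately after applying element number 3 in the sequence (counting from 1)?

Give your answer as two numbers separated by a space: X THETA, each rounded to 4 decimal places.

Answer: -1.0000 0.4000

Derivation:
Initial: x=-7.0000 theta=0.2000
After 1 (propagate distance d=12): x=-4.6000 theta=0.2000
After 2 (thin lens f=23): x=-4.6000 theta=0.4000
After 3 (propagate distance d=9): x=-1.0000 theta=0.4000
Rounded to 4 decimal places: x = -1.0000, theta = 0.4000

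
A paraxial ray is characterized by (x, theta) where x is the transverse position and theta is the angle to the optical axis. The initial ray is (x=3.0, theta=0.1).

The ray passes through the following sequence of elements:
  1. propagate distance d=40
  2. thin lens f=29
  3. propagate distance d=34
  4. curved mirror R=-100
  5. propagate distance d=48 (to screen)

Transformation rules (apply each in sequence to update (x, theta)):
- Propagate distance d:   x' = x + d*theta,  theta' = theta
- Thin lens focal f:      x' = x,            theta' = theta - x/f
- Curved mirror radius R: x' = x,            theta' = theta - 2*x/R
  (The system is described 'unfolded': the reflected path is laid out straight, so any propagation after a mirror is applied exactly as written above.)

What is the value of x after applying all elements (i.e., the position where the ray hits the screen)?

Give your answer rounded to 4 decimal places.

Initial: x=3.0000 theta=0.1000
After 1 (propagate distance d=40): x=7.0000 theta=0.1000
After 2 (thin lens f=29): x=7.0000 theta=-41/290 (≈-0.1414)
After 3 (propagate distance d=34): x=318/145 (≈2.1931) theta=-41/290 (≈-0.1414)
After 4 (curved mirror R=-100): x=318/145 (≈2.1931) theta=-707/7250 (≈-0.0975)
After 5 (propagate distance d=48 (to screen)): x=-9018/3625 (≈-2.4877) theta=-707/7250 (≈-0.0975)
Rounded to 4 decimal places: x = -2.4877

Answer: -2.4877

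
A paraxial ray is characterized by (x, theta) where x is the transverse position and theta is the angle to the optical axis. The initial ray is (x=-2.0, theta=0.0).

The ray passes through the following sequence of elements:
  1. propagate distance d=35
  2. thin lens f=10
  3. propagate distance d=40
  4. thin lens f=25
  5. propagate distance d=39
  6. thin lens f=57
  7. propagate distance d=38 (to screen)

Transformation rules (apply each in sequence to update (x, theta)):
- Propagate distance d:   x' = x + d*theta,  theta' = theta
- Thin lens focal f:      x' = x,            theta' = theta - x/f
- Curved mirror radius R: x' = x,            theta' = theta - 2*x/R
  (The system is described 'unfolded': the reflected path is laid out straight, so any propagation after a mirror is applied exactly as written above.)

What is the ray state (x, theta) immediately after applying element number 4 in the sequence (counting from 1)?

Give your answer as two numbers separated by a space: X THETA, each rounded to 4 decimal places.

Answer: 6.0000 -0.0400

Derivation:
Initial: x=-2.0000 theta=0.0000
After 1 (propagate distance d=35): x=-2.0000 theta=0.0000
After 2 (thin lens f=10): x=-2.0000 theta=0.2000
After 3 (propagate distance d=40): x=6.0000 theta=0.2000
After 4 (thin lens f=25): x=6.0000 theta=-0.0400
Rounded to 4 decimal places: x = 6.0000, theta = -0.0400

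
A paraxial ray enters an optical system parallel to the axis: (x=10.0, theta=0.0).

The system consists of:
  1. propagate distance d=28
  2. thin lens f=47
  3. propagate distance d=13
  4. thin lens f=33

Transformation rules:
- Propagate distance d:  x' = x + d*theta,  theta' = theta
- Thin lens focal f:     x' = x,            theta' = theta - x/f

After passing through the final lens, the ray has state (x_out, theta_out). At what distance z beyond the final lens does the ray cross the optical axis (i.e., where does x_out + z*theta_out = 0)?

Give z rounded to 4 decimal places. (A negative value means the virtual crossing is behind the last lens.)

Answer: 16.7463

Derivation:
Initial: x=10.0000 theta=0.0000
After 1 (propagate distance d=28): x=10.0000 theta=0.0000
After 2 (thin lens f=47): x=10.0000 theta=-10/47 (≈-0.2128)
After 3 (propagate distance d=13): x=340/47 (≈7.2340) theta=-10/47 (≈-0.2128)
After 4 (thin lens f=33): x=340/47 (≈7.2340) theta=-670/1551 (≈-0.4320)
z_focus = -x_out/theta_out = -(340/47)/(-670/1551) = 1122/67 ≈ 16.7463
Rounded to 4 decimal places: z = 16.7463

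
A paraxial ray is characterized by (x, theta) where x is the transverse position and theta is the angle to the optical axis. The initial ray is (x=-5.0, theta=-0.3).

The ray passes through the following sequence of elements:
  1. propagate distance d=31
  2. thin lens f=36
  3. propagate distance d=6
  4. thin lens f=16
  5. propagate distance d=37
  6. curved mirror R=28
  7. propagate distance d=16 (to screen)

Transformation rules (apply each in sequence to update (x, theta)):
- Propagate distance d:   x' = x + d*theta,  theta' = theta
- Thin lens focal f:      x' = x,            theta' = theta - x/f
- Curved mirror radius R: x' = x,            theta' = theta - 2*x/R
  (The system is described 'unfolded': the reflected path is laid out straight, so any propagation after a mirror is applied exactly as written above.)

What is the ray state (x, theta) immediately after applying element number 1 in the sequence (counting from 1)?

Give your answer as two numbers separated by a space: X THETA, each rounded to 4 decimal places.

Answer: -14.3000 -0.3000

Derivation:
Initial: x=-5.0000 theta=-0.3000
After 1 (propagate distance d=31): x=-14.3000 theta=-0.3000
Rounded to 4 decimal places: x = -14.3000, theta = -0.3000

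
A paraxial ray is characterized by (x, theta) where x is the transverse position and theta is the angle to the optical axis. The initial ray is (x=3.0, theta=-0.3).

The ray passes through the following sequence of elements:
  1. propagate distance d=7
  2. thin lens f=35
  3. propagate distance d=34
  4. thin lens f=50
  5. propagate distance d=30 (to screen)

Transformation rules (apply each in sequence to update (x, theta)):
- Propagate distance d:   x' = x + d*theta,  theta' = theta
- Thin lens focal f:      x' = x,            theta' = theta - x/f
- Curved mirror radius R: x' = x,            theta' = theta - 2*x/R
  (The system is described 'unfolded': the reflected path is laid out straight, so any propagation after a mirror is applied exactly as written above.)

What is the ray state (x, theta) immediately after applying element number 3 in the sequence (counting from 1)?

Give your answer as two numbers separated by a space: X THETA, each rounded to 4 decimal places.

Answer: -10.1743 -0.3257

Derivation:
Initial: x=3.0000 theta=-0.3000
After 1 (propagate distance d=7): x=0.9000 theta=-0.3000
After 2 (thin lens f=35): x=0.9000 theta=-57/175 (≈-0.3257)
After 3 (propagate distance d=34): x=-3561/350 (≈-10.1743) theta=-57/175 (≈-0.3257)
Rounded to 4 decimal places: x = -10.1743, theta = -0.3257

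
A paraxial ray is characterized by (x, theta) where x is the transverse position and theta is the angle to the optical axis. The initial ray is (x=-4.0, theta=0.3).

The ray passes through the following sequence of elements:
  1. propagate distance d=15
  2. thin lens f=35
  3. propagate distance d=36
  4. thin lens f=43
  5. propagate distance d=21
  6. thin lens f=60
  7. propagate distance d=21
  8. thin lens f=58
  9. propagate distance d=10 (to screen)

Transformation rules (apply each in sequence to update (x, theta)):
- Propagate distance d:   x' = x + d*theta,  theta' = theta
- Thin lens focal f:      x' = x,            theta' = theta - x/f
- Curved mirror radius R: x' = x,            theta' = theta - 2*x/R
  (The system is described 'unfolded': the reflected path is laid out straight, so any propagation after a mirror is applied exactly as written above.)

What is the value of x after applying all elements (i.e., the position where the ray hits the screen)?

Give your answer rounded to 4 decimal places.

Initial: x=-4.0000 theta=0.3000
After 1 (propagate distance d=15): x=0.5000 theta=0.3000
After 2 (thin lens f=35): x=0.5000 theta=2/7 (≈0.2857)
After 3 (propagate distance d=36): x=151/14 (≈10.7857) theta=2/7 (≈0.2857)
After 4 (thin lens f=43): x=151/14 (≈10.7857) theta=3/86 (≈0.0349)
After 5 (propagate distance d=21): x=3467/301 (≈11.5183) theta=3/86 (≈0.0349)
After 6 (thin lens f=60): x=3467/301 (≈11.5183) theta=-2837/18060 (≈-0.1571)
After 7 (propagate distance d=21): x=49481/6020 (≈8.2194) theta=-2837/18060 (≈-0.1571)
After 8 (thin lens f=58): x=49481/6020 (≈8.2194) theta=-312989/1047480 (≈-0.2988)
After 9 (propagate distance d=10 (to screen)): x=1369951/261870 (≈5.2314) theta=-312989/1047480 (≈-0.2988)
Rounded to 4 decimal places: x = 5.2314

Answer: 5.2314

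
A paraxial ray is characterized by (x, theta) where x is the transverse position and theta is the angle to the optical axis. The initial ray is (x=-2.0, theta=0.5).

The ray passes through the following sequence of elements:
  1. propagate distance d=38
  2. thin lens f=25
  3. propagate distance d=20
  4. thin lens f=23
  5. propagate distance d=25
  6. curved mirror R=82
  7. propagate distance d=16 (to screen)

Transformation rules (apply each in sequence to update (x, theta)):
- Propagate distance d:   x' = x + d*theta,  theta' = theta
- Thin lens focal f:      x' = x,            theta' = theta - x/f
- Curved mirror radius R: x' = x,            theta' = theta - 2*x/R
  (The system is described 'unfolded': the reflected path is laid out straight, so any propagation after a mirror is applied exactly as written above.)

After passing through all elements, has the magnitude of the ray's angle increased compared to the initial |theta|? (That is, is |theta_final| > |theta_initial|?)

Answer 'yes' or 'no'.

Initial: x=-2.0000 theta=0.5000
After 1 (propagate distance d=38): x=17.0000 theta=0.5000
After 2 (thin lens f=25): x=17.0000 theta=-0.1800
After 3 (propagate distance d=20): x=13.4000 theta=-0.1800
After 4 (thin lens f=23): x=13.4000 theta=-877/1150 (≈-0.7626)
After 5 (propagate distance d=25): x=-1303/230 (≈-5.6652) theta=-877/1150 (≈-0.7626)
After 6 (curved mirror R=82): x=-1303/230 (≈-5.6652) theta=-14721/23575 (≈-0.6244)
After 7 (propagate distance d=16 (to screen)): x=-738187/47150 (≈-15.6561) theta=-14721/23575 (≈-0.6244)
|theta_initial|=0.5000 |theta_final|=14721/23575 (≈0.6244) -> increased

Answer: yes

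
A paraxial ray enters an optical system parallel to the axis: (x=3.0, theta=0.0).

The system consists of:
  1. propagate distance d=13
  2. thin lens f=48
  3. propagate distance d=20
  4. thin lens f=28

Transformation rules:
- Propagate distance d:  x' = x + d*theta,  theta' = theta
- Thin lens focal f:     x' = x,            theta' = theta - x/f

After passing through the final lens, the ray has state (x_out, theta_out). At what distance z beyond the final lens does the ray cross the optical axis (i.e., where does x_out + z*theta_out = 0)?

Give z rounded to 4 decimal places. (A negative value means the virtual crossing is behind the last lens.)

Answer: 14.0000

Derivation:
Initial: x=3.0000 theta=0.0000
After 1 (propagate distance d=13): x=3.0000 theta=0.0000
After 2 (thin lens f=48): x=3.0000 theta=-0.0625
After 3 (propagate distance d=20): x=1.7500 theta=-0.0625
After 4 (thin lens f=28): x=1.7500 theta=-0.1250
z_focus = -x_out/theta_out = -(1.7500)/(-0.1250) = 14.0000
Rounded to 4 decimal places: z = 14.0000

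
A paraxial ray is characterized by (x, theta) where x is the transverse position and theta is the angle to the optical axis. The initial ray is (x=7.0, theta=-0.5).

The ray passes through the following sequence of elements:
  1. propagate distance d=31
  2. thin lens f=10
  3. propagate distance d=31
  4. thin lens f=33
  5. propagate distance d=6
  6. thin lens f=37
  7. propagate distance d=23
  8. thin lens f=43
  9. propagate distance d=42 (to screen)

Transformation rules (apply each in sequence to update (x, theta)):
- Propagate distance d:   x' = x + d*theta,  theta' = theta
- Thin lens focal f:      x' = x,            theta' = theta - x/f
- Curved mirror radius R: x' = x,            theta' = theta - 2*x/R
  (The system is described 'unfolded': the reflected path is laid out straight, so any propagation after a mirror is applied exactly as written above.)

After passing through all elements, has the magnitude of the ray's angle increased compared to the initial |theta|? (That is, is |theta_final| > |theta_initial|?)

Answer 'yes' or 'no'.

Answer: no

Derivation:
Initial: x=7.0000 theta=-0.5000
After 1 (propagate distance d=31): x=-8.5000 theta=-0.5000
After 2 (thin lens f=10): x=-8.5000 theta=0.3500
After 3 (propagate distance d=31): x=2.3500 theta=0.3500
After 4 (thin lens f=33): x=2.3500 theta=46/165 (≈0.2788)
After 5 (propagate distance d=6): x=177/44 (≈4.0227) theta=46/165 (≈0.2788)
After 6 (thin lens f=37): x=177/44 (≈4.0227) theta=4153/24420 (≈0.1701)
After 7 (propagate distance d=23): x=8807/1110 (≈7.9342) theta=4153/24420 (≈0.1701)
After 8 (thin lens f=43): x=8807/1110 (≈7.9342) theta=-3035/210012 (≈-0.0145)
After 9 (propagate distance d=42 (to screen)): x=1923518/262515 (≈7.3273) theta=-3035/210012 (≈-0.0145)
|theta_initial|=0.5000 |theta_final|=3035/210012 (≈0.0145) -> not increased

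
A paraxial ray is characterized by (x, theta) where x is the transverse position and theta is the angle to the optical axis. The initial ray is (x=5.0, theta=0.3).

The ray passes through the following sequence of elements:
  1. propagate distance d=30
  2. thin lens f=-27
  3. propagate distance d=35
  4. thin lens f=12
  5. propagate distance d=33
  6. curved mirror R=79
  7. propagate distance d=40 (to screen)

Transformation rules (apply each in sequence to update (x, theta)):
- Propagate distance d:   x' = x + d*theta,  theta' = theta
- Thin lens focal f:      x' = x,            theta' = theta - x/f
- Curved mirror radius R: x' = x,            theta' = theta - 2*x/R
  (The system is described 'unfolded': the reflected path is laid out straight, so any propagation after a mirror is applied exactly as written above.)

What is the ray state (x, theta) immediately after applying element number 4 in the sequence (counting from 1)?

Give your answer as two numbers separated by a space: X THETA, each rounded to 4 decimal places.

Answer: 42.6481 -2.7355

Derivation:
Initial: x=5.0000 theta=0.3000
After 1 (propagate distance d=30): x=14.0000 theta=0.3000
After 2 (thin lens f=-27): x=14.0000 theta=221/270 (≈0.8185)
After 3 (propagate distance d=35): x=2303/54 (≈42.6481) theta=221/270 (≈0.8185)
After 4 (thin lens f=12): x=2303/54 (≈42.6481) theta=-8863/3240 (≈-2.7355)
Rounded to 4 decimal places: x = 42.6481, theta = -2.7355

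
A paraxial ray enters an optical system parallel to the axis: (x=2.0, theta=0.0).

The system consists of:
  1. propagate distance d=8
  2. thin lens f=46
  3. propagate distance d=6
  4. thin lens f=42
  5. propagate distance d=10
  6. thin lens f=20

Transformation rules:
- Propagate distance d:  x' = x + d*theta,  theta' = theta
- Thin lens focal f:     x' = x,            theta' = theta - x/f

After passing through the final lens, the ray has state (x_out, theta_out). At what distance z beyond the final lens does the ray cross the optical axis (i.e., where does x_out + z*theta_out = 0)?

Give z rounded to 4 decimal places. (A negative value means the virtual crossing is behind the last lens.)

Answer: 6.8800

Derivation:
Initial: x=2.0000 theta=0.0000
After 1 (propagate distance d=8): x=2.0000 theta=0.0000
After 2 (thin lens f=46): x=2.0000 theta=-1/23 (≈-0.0435)
After 3 (propagate distance d=6): x=40/23 (≈1.7391) theta=-1/23 (≈-0.0435)
After 4 (thin lens f=42): x=40/23 (≈1.7391) theta=-41/483 (≈-0.0849)
After 5 (propagate distance d=10): x=430/483 (≈0.8903) theta=-41/483 (≈-0.0849)
After 6 (thin lens f=20): x=430/483 (≈0.8903) theta=-125/966 (≈-0.1294)
z_focus = -x_out/theta_out = -(430/483)/(-125/966) = 6.8800
Rounded to 4 decimal places: z = 6.8800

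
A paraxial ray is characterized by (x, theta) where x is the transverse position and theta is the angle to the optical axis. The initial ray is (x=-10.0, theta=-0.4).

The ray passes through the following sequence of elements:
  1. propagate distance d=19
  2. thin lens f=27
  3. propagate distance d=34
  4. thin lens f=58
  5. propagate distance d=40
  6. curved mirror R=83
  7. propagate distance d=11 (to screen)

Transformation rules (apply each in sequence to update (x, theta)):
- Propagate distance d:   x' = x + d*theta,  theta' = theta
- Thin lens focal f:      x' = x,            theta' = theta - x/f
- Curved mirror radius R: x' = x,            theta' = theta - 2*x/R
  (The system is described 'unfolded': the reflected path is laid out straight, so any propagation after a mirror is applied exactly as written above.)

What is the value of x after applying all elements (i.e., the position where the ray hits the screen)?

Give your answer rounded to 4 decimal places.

Initial: x=-10.0000 theta=-0.4000
After 1 (propagate distance d=19): x=-17.6000 theta=-0.4000
After 2 (thin lens f=27): x=-17.6000 theta=34/135 (≈0.2519)
After 3 (propagate distance d=34): x=-244/27 (≈-9.0370) theta=34/135 (≈0.2519)
After 4 (thin lens f=58): x=-244/27 (≈-9.0370) theta=532/1305 (≈0.4077)
After 5 (propagate distance d=40): x=5692/783 (≈7.2695) theta=532/1305 (≈0.4077)
After 6 (curved mirror R=83): x=5692/783 (≈7.2695) theta=75548/324945 (≈0.2325)
After 7 (propagate distance d=11 (to screen)): x=3193208/324945 (≈9.8269) theta=75548/324945 (≈0.2325)
Rounded to 4 decimal places: x = 9.8269

Answer: 9.8269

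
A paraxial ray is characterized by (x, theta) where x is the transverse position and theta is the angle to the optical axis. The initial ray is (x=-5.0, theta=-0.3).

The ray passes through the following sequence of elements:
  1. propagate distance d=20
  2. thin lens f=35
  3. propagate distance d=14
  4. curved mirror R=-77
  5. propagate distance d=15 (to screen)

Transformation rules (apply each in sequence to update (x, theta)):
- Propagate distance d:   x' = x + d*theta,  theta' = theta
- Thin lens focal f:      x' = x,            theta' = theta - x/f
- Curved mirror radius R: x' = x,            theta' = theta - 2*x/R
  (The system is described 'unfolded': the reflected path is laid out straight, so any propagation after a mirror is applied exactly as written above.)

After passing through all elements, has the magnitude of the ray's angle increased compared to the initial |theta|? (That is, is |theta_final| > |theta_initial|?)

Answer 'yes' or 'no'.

Initial: x=-5.0000 theta=-0.3000
After 1 (propagate distance d=20): x=-11.0000 theta=-0.3000
After 2 (thin lens f=35): x=-11.0000 theta=1/70 (≈0.0143)
After 3 (propagate distance d=14): x=-10.8000 theta=1/70 (≈0.0143)
After 4 (curved mirror R=-77): x=-10.8000 theta=-41/154 (≈-0.2662)
After 5 (propagate distance d=15 (to screen)): x=-11391/770 (≈-14.7935) theta=-41/154 (≈-0.2662)
|theta_initial|=0.3000 |theta_final|=41/154 (≈0.2662) -> not increased

Answer: no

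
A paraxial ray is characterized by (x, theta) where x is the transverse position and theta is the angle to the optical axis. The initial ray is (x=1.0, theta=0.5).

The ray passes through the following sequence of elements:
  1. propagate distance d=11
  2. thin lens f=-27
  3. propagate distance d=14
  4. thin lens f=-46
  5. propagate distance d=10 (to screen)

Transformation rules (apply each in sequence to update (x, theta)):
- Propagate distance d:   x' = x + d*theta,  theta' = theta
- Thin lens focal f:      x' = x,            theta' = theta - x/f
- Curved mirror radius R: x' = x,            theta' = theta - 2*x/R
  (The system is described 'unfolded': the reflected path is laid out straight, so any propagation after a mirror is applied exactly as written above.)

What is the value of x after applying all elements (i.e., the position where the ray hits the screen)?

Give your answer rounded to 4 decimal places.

Initial: x=1.0000 theta=0.5000
After 1 (propagate distance d=11): x=6.5000 theta=0.5000
After 2 (thin lens f=-27): x=6.5000 theta=20/27 (≈0.7407)
After 3 (propagate distance d=14): x=911/54 (≈16.8704) theta=20/27 (≈0.7407)
After 4 (thin lens f=-46): x=911/54 (≈16.8704) theta=917/828 (≈1.1075)
After 5 (propagate distance d=10 (to screen)): x=17354/621 (≈27.9452) theta=917/828 (≈1.1075)
Rounded to 4 decimal places: x = 27.9452

Answer: 27.9452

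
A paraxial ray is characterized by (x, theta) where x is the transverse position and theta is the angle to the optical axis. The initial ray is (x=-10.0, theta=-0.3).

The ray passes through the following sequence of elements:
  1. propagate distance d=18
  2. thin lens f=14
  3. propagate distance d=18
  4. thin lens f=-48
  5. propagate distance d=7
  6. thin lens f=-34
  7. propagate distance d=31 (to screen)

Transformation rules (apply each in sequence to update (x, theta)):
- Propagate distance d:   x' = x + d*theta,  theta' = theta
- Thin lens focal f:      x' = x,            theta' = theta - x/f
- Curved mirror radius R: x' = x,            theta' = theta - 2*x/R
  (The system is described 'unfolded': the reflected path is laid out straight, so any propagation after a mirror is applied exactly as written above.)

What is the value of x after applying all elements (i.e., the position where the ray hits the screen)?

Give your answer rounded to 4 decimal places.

Answer: 32.6695

Derivation:
Initial: x=-10.0000 theta=-0.3000
After 1 (propagate distance d=18): x=-15.4000 theta=-0.3000
After 2 (thin lens f=14): x=-15.4000 theta=0.8000
After 3 (propagate distance d=18): x=-1.0000 theta=0.8000
After 4 (thin lens f=-48): x=-1.0000 theta=187/240 (≈0.7792)
After 5 (propagate distance d=7): x=1069/240 (≈4.4542) theta=187/240 (≈0.7792)
After 6 (thin lens f=-34): x=1069/240 (≈4.4542) theta=7427/8160 (≈0.9102)
After 7 (propagate distance d=31 (to screen)): x=88861/2720 (≈32.6695) theta=7427/8160 (≈0.9102)
Rounded to 4 decimal places: x = 32.6695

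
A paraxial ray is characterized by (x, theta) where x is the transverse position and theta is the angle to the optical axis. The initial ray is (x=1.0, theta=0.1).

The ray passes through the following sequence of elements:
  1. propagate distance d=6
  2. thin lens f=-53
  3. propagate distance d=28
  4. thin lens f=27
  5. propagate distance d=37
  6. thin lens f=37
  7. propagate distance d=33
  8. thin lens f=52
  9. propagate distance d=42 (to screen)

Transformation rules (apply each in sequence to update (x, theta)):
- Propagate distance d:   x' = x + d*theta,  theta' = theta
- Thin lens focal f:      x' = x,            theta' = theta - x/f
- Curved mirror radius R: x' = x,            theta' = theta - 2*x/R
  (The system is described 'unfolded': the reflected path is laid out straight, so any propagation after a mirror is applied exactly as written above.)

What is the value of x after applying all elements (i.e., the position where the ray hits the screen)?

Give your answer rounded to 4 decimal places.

Initial: x=1.0000 theta=0.1000
After 1 (propagate distance d=6): x=1.6000 theta=0.1000
After 2 (thin lens f=-53): x=1.6000 theta=69/530 (≈0.1302)
After 3 (propagate distance d=28): x=278/53 (≈5.2453) theta=69/530 (≈0.1302)
After 4 (thin lens f=27): x=278/53 (≈5.2453) theta=-917/14310 (≈-0.0641)
After 5 (propagate distance d=37): x=41131/14310 (≈2.8743) theta=-917/14310 (≈-0.0641)
After 6 (thin lens f=37): x=41131/14310 (≈2.8743) theta=-278/1961 (≈-0.1418)
After 7 (propagate distance d=33): x=-955133/529470 (≈-1.8039) theta=-278/1961 (≈-0.1418)
After 8 (thin lens f=52): x=-955133/529470 (≈-1.8039) theta=-2947987/27532440 (≈-0.1071)
After 9 (propagate distance d=42 (to screen)): x=-17348237/2753244 (≈-6.3010) theta=-2947987/27532440 (≈-0.1071)
Rounded to 4 decimal places: x = -6.3010

Answer: -6.3010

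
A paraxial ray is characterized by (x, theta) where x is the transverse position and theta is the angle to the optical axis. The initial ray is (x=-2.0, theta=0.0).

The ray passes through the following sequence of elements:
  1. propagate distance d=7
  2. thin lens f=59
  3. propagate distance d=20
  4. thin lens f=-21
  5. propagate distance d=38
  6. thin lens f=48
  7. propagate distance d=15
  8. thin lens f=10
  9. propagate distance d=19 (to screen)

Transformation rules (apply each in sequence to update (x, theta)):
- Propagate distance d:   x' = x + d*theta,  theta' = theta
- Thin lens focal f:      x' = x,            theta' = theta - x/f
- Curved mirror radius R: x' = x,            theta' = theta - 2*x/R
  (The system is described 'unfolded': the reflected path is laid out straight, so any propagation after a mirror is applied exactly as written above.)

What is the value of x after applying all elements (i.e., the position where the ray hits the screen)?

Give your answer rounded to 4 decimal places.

Initial: x=-2.0000 theta=0.0000
After 1 (propagate distance d=7): x=-2.0000 theta=0.0000
After 2 (thin lens f=59): x=-2.0000 theta=2/59 (≈0.0339)
After 3 (propagate distance d=20): x=-78/59 (≈-1.3220) theta=2/59 (≈0.0339)
After 4 (thin lens f=-21): x=-78/59 (≈-1.3220) theta=-12/413 (≈-0.0291)
After 5 (propagate distance d=38): x=-1002/413 (≈-2.4262) theta=-12/413 (≈-0.0291)
After 6 (thin lens f=48): x=-1002/413 (≈-2.4262) theta=71/3304 (≈0.0215)
After 7 (propagate distance d=15): x=-993/472 (≈-2.1038) theta=71/3304 (≈0.0215)
After 8 (thin lens f=10): x=-993/472 (≈-2.1038) theta=7661/33040 (≈0.2319)
After 9 (propagate distance d=19 (to screen)): x=76049/33040 (≈2.3017) theta=7661/33040 (≈0.2319)
Rounded to 4 decimal places: x = 2.3017

Answer: 2.3017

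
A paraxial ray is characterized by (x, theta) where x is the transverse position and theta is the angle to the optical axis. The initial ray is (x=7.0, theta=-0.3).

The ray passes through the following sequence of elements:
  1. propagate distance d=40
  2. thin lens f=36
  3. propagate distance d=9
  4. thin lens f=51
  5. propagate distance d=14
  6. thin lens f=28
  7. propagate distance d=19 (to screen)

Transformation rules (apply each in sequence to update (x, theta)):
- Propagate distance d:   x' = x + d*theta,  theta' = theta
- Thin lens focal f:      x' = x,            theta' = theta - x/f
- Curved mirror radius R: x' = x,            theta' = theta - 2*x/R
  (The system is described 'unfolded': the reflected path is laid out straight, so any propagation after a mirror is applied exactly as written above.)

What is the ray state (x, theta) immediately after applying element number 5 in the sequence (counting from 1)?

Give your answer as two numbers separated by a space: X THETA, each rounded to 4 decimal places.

Initial: x=7.0000 theta=-0.3000
After 1 (propagate distance d=40): x=-5.0000 theta=-0.3000
After 2 (thin lens f=36): x=-5.0000 theta=-29/180 (≈-0.1611)
After 3 (propagate distance d=9): x=-6.4500 theta=-29/180 (≈-0.1611)
After 4 (thin lens f=51): x=-6.4500 theta=-53/1530 (≈-0.0346)
After 5 (propagate distance d=14): x=-21221/3060 (≈-6.9350) theta=-53/1530 (≈-0.0346)
Rounded to 4 decimal places: x = -6.9350, theta = -0.0346

Answer: -6.9350 -0.0346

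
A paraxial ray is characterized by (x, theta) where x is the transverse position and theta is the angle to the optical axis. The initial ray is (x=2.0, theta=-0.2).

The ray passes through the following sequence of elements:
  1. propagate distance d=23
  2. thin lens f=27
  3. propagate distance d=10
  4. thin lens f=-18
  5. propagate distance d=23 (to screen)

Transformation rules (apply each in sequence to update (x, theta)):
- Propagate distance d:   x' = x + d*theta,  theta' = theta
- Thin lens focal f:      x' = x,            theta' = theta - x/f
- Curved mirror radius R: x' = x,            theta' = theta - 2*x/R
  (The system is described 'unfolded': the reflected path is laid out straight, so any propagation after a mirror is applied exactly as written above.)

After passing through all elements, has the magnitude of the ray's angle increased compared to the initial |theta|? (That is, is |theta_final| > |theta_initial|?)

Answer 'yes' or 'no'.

Initial: x=2.0000 theta=-0.2000
After 1 (propagate distance d=23): x=-2.6000 theta=-0.2000
After 2 (thin lens f=27): x=-2.6000 theta=-14/135 (≈-0.1037)
After 3 (propagate distance d=10): x=-491/135 (≈-3.6370) theta=-14/135 (≈-0.1037)
After 4 (thin lens f=-18): x=-491/135 (≈-3.6370) theta=-743/2430 (≈-0.3058)
After 5 (propagate distance d=23 (to screen)): x=-25927/2430 (≈-10.6695) theta=-743/2430 (≈-0.3058)
|theta_initial|=0.2000 |theta_final|=743/2430 (≈0.3058) -> increased

Answer: yes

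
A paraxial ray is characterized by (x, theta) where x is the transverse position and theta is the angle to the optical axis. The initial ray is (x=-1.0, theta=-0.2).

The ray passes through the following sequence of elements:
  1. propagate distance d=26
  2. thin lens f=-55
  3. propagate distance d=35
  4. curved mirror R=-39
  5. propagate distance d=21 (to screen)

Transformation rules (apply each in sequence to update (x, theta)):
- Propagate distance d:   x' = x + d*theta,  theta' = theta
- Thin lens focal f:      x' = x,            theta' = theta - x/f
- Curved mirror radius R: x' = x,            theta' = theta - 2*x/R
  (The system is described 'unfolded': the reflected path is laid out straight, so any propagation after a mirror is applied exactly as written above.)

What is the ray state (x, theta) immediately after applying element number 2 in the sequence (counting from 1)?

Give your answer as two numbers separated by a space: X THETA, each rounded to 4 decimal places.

Initial: x=-1.0000 theta=-0.2000
After 1 (propagate distance d=26): x=-6.2000 theta=-0.2000
After 2 (thin lens f=-55): x=-6.2000 theta=-86/275 (≈-0.3127)
Rounded to 4 decimal places: x = -6.2000, theta = -0.3127

Answer: -6.2000 -0.3127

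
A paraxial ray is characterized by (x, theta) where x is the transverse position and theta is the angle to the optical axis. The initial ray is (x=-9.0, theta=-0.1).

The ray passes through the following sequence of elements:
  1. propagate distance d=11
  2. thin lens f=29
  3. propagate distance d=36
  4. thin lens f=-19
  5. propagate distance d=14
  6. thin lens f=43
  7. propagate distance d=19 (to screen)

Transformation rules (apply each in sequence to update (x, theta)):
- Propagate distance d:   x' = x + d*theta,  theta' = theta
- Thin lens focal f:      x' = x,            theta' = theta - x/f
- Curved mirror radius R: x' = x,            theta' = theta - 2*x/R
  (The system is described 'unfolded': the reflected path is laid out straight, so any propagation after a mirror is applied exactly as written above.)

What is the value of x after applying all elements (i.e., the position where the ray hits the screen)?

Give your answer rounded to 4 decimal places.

Answer: 4.3687

Derivation:
Initial: x=-9.0000 theta=-0.1000
After 1 (propagate distance d=11): x=-10.1000 theta=-0.1000
After 2 (thin lens f=29): x=-10.1000 theta=36/145 (≈0.2483)
After 3 (propagate distance d=36): x=-337/290 (≈-1.1621) theta=36/145 (≈0.2483)
After 4 (thin lens f=-19): x=-337/290 (≈-1.1621) theta=1031/5510 (≈0.1871)
After 5 (propagate distance d=14): x=8031/5510 (≈1.4575) theta=1031/5510 (≈0.1871)
After 6 (thin lens f=43): x=8031/5510 (≈1.4575) theta=18151/118465 (≈0.1532)
After 7 (propagate distance d=19 (to screen)): x=1035071/236930 (≈4.3687) theta=18151/118465 (≈0.1532)
Rounded to 4 decimal places: x = 4.3687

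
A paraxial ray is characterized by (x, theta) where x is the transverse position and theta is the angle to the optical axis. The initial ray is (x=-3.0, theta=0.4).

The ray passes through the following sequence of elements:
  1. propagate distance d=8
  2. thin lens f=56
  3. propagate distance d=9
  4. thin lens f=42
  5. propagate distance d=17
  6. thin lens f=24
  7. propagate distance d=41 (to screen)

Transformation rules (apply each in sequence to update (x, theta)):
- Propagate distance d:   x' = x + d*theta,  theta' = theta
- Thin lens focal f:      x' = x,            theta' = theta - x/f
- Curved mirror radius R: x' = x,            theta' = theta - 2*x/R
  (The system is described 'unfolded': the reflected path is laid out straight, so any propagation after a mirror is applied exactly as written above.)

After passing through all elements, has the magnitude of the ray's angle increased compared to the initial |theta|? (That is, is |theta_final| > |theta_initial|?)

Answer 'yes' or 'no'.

Initial: x=-3.0000 theta=0.4000
After 1 (propagate distance d=8): x=0.2000 theta=0.4000
After 2 (thin lens f=56): x=0.2000 theta=111/280 (≈0.3964)
After 3 (propagate distance d=9): x=211/56 (≈3.7679) theta=111/280 (≈0.3964)
After 4 (thin lens f=42): x=211/56 (≈3.7679) theta=3607/11760 (≈0.3067)
After 5 (propagate distance d=17): x=105629/11760 (≈8.9821) theta=3607/11760 (≈0.3067)
After 6 (thin lens f=24): x=105629/11760 (≈8.9821) theta=-389/5760 (≈-0.0675)
After 7 (propagate distance d=41 (to screen)): x=350719/56448 (≈6.2131) theta=-389/5760 (≈-0.0675)
|theta_initial|=0.4000 |theta_final|=389/5760 (≈0.0675) -> not increased

Answer: no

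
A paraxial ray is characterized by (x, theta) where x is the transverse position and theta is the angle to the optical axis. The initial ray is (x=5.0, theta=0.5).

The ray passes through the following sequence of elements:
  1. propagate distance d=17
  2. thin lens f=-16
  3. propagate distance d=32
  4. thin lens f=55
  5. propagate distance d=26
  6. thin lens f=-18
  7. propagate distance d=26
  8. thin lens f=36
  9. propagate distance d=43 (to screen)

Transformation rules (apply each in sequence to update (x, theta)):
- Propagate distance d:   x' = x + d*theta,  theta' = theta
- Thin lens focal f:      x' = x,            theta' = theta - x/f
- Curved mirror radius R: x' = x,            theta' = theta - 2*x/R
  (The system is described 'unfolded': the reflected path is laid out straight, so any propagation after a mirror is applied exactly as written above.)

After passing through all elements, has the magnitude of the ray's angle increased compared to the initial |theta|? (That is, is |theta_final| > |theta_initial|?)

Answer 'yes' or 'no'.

Initial: x=5.0000 theta=0.5000
After 1 (propagate distance d=17): x=13.5000 theta=0.5000
After 2 (thin lens f=-16): x=13.5000 theta=43/32 (≈1.3438)
After 3 (propagate distance d=32): x=56.5000 theta=43/32 (≈1.3438)
After 4 (thin lens f=55): x=56.5000 theta=557/1760 (≈0.3165)
After 5 (propagate distance d=26): x=56961/880 (≈64.7284) theta=557/1760 (≈0.3165)
After 6 (thin lens f=-18): x=56961/880 (≈64.7284) theta=3.9125
After 7 (propagate distance d=26): x=146479/880 (≈166.4534) theta=3.9125
After 8 (thin lens f=36): x=146479/880 (≈166.4534) theta=-22531/31680 (≈-0.7112)
After 9 (propagate distance d=43 (to screen)): x=4304411/31680 (≈135.8716) theta=-22531/31680 (≈-0.7112)
|theta_initial|=0.5000 |theta_final|=22531/31680 (≈0.7112) -> increased

Answer: yes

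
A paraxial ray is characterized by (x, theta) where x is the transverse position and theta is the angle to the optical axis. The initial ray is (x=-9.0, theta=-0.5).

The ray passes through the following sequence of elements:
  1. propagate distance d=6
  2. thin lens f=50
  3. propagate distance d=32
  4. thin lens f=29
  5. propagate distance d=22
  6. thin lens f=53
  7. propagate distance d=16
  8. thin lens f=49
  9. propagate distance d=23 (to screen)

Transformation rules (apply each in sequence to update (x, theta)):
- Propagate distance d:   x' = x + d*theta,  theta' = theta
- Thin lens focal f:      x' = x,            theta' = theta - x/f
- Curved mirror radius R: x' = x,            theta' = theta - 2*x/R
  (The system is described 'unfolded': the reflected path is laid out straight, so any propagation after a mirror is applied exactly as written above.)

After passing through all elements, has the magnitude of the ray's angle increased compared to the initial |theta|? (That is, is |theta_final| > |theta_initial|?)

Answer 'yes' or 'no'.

Initial: x=-9.0000 theta=-0.5000
After 1 (propagate distance d=6): x=-12.0000 theta=-0.5000
After 2 (thin lens f=50): x=-12.0000 theta=-0.2600
After 3 (propagate distance d=32): x=-20.3200 theta=-0.2600
After 4 (thin lens f=29): x=-20.3200 theta=639/1450 (≈0.4407)
After 5 (propagate distance d=22): x=-7703/725 (≈-10.6248) theta=639/1450 (≈0.4407)
After 6 (thin lens f=53): x=-7703/725 (≈-10.6248) theta=49273/76850 (≈0.6412)
After 7 (propagate distance d=16): x=-563/1537 (≈-0.3663) theta=49273/76850 (≈0.6412)
After 8 (thin lens f=49): x=-563/1537 (≈-0.3663) theta=2442527/3765650 (≈0.6486)
After 9 (propagate distance d=23 (to screen)): x=54798771/3765650 (≈14.5523) theta=2442527/3765650 (≈0.6486)
|theta_initial|=0.5000 |theta_final|=2442527/3765650 (≈0.6486) -> increased

Answer: yes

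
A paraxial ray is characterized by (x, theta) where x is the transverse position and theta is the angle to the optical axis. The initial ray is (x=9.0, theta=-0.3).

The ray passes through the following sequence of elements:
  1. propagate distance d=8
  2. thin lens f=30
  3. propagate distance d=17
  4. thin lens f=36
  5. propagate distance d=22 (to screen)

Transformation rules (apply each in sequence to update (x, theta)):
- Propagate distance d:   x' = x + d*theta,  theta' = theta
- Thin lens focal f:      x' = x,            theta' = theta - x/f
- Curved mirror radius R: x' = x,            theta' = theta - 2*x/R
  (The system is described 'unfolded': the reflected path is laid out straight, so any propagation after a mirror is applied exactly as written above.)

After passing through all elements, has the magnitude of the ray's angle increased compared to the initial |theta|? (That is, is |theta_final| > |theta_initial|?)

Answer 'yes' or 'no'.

Answer: yes

Derivation:
Initial: x=9.0000 theta=-0.3000
After 1 (propagate distance d=8): x=6.6000 theta=-0.3000
After 2 (thin lens f=30): x=6.6000 theta=-0.5200
After 3 (propagate distance d=17): x=-2.2400 theta=-0.5200
After 4 (thin lens f=36): x=-2.2400 theta=-103/225 (≈-0.4578)
After 5 (propagate distance d=22 (to screen)): x=-554/45 (≈-12.3111) theta=-103/225 (≈-0.4578)
|theta_initial|=0.3000 |theta_final|=103/225 (≈0.4578) -> increased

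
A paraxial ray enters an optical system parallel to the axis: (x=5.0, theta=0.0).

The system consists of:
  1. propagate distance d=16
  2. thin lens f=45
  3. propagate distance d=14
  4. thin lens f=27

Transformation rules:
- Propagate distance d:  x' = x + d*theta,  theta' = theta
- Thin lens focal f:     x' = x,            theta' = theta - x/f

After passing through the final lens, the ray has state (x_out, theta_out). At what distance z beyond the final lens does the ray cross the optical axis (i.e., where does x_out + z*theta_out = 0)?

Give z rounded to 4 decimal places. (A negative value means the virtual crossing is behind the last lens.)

Initial: x=5.0000 theta=0.0000
After 1 (propagate distance d=16): x=5.0000 theta=0.0000
After 2 (thin lens f=45): x=5.0000 theta=-1/9 (≈-0.1111)
After 3 (propagate distance d=14): x=31/9 (≈3.4444) theta=-1/9 (≈-0.1111)
After 4 (thin lens f=27): x=31/9 (≈3.4444) theta=-58/243 (≈-0.2387)
z_focus = -x_out/theta_out = -(31/9)/(-58/243) = 837/58 ≈ 14.4310
Rounded to 4 decimal places: z = 14.4310

Answer: 14.4310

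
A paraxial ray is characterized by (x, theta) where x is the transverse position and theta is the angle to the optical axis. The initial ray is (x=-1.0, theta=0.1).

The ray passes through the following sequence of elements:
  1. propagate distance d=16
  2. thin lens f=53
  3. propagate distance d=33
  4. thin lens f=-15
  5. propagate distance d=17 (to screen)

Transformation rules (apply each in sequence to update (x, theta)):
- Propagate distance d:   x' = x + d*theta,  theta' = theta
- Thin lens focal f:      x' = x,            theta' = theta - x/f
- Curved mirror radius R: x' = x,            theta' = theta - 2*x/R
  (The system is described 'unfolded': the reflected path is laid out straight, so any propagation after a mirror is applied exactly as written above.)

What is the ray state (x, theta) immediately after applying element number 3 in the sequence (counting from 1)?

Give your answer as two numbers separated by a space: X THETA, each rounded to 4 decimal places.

Initial: x=-1.0000 theta=0.1000
After 1 (propagate distance d=16): x=0.6000 theta=0.1000
After 2 (thin lens f=53): x=0.6000 theta=47/530 (≈0.0887)
After 3 (propagate distance d=33): x=1869/530 (≈3.5264) theta=47/530 (≈0.0887)
Rounded to 4 decimal places: x = 3.5264, theta = 0.0887

Answer: 3.5264 0.0887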